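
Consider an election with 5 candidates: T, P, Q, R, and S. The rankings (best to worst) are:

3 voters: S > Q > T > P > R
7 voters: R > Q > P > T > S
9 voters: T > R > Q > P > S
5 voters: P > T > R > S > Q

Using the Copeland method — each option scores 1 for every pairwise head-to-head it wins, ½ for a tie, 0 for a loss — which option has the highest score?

T

T: beats Q, R, and S; ties P → score 3.5.
P: beats S; ties T; loses to Q and R → score 1.5.
Q: beats P and S; loses to T and R → score 2.
R: beats P, Q, and S; loses to T → score 3.
S: loses to T, P, Q, and R → score 0.
T has the best pairwise record.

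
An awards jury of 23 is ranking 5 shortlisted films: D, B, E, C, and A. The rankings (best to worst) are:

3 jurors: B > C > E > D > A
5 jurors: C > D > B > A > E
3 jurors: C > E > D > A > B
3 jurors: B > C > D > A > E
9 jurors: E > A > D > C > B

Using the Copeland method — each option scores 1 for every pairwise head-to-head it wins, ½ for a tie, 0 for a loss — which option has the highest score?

C

D: beats B and A; loses to E and C → score 2.
B: loses to D, E, C, and A → score 0.
E: beats D, B, and A; loses to C → score 3.
C: beats D, B, E, and A → score 4.
A: beats B; loses to D, E, and C → score 1.
C has the best pairwise record.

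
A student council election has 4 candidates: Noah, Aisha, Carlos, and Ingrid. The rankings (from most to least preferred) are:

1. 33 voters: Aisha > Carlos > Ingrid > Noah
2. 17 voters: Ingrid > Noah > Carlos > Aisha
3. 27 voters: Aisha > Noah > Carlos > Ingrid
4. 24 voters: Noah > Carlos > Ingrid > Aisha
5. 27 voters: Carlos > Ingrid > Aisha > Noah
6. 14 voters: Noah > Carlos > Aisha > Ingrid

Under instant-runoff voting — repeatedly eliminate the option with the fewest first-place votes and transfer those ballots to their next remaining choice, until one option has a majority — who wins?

Aisha

Round 1: Noah 38, Aisha 60, Carlos 27, Ingrid 17. Eliminate Ingrid.
Round 2: Noah 55, Aisha 60, Carlos 27. Eliminate Carlos.
Round 3: Noah 55, Aisha 87. Aisha has a majority.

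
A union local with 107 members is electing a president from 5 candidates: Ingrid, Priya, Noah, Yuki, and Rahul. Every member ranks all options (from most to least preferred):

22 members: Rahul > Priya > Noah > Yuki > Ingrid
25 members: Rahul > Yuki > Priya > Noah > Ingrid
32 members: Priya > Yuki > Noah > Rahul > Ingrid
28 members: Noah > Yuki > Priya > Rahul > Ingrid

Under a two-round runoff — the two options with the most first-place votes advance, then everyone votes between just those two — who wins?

Round 1 first-place votes: Ingrid 0, Priya 32, Noah 28, Yuki 0, Rahul 47.
Rahul and Priya advance.
Runoff: Rahul is preferred to Priya by 47 voters; Priya by 60.
Priya wins the runoff.

Priya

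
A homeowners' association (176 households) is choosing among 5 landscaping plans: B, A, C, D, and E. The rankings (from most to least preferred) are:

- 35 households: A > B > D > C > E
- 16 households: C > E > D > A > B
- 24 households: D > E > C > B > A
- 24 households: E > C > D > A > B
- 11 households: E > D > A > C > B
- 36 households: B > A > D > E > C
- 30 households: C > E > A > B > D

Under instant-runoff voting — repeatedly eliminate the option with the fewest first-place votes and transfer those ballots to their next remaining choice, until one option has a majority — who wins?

Round 1: B 36, A 35, C 46, D 24, E 35. Eliminate D.
Round 2: B 36, A 35, C 46, E 59. Eliminate A.
Round 3: B 71, C 46, E 59. Eliminate C.
Round 4: B 71, E 105. E has a majority.

E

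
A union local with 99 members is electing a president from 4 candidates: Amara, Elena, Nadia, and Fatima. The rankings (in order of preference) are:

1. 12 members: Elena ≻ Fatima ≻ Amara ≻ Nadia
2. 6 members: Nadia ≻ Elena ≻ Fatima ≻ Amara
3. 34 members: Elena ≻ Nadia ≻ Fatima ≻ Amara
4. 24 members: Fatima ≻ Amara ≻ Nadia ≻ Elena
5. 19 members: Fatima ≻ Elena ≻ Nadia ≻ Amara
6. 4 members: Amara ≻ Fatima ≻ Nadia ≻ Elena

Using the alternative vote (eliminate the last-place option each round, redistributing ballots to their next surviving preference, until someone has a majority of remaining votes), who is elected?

Round 1: Amara 4, Elena 46, Nadia 6, Fatima 43. Eliminate Amara.
Round 2: Elena 46, Nadia 6, Fatima 47. Eliminate Nadia.
Round 3: Elena 52, Fatima 47. Elena has a majority.

Elena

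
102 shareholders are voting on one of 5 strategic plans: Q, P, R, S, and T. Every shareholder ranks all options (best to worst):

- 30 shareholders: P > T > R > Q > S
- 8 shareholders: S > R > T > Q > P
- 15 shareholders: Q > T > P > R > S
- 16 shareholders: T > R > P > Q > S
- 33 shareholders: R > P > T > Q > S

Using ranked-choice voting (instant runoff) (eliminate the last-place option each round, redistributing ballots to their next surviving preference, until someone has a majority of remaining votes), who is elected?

Round 1: Q 15, P 30, R 33, S 8, T 16. Eliminate S.
Round 2: Q 15, P 30, R 41, T 16. Eliminate Q.
Round 3: P 30, R 41, T 31. Eliminate P.
Round 4: R 41, T 61. T has a majority.

T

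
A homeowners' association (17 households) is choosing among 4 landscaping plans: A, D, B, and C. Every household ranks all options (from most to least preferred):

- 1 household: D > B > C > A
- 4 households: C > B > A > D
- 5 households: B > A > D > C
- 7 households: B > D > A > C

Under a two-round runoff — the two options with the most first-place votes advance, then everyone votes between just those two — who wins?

B

Round 1 first-place votes: A 0, D 1, B 12, C 4.
B and C advance.
Runoff: B is preferred to C by 13 voters; C by 4.
B wins the runoff.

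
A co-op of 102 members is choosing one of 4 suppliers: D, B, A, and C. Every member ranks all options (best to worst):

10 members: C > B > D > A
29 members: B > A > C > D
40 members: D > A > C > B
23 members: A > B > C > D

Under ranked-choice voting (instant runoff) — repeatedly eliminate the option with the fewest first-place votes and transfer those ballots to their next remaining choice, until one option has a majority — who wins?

Round 1: D 40, B 29, A 23, C 10. Eliminate C.
Round 2: D 40, B 39, A 23. Eliminate A.
Round 3: D 40, B 62. B has a majority.

B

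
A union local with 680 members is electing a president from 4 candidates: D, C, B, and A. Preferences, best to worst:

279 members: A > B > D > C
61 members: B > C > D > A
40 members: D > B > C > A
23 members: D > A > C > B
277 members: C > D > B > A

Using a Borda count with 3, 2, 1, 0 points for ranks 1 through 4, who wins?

B

D: 279·1 + 61·1 + 40·3 + 23·3 + 277·2 = 1083
C: 279·0 + 61·2 + 40·1 + 23·1 + 277·3 = 1016
B: 279·2 + 61·3 + 40·2 + 23·0 + 277·1 = 1098
A: 279·3 + 61·0 + 40·0 + 23·2 + 277·0 = 883
B has the highest Borda score (1098).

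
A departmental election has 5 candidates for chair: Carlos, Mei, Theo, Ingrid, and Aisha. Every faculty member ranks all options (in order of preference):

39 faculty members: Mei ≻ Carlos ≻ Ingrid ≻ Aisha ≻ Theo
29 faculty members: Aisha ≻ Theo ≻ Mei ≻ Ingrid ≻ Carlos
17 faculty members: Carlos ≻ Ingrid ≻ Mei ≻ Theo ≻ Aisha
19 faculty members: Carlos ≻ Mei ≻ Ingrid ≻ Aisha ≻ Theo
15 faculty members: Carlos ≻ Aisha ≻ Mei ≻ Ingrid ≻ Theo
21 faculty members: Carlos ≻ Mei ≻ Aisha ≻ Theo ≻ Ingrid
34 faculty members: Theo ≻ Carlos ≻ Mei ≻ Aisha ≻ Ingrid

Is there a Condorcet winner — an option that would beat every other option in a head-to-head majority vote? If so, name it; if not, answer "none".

Carlos

Carlos vs Mei: 106–68 for Carlos.
Carlos vs Theo: 111–63 for Carlos.
Carlos vs Ingrid: 145–29 for Carlos.
Carlos vs Aisha: 145–29 for Carlos.
Carlos beats every other option head-to-head.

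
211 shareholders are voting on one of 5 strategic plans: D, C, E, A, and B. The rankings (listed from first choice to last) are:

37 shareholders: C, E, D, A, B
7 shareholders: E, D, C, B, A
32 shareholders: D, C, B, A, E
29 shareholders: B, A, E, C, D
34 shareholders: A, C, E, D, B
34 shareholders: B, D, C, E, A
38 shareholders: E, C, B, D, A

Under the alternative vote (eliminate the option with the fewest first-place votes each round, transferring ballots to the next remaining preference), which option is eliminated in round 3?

Round 1: D 32, C 37, E 45, A 34, B 63. Eliminate D.
Round 2: C 69, E 45, A 34, B 63. Eliminate A.
Round 3: C 103, E 45, B 63. Eliminate E.

E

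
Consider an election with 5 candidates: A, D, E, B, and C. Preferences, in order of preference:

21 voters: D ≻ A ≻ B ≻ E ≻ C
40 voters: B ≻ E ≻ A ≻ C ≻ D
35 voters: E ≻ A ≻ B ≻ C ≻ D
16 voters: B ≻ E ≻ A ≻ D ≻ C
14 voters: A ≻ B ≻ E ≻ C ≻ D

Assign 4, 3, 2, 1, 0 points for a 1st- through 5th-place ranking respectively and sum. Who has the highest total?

A: 21·3 + 40·2 + 35·3 + 16·2 + 14·4 = 336
D: 21·4 + 40·0 + 35·0 + 16·1 + 14·0 = 100
E: 21·1 + 40·3 + 35·4 + 16·3 + 14·2 = 357
B: 21·2 + 40·4 + 35·2 + 16·4 + 14·3 = 378
C: 21·0 + 40·1 + 35·1 + 16·0 + 14·1 = 89
B has the highest Borda score (378).

B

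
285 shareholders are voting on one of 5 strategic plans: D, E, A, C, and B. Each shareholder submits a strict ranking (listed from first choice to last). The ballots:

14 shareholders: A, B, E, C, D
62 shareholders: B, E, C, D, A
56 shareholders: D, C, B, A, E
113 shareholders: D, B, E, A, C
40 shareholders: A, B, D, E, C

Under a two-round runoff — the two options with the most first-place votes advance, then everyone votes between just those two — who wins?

Round 1 first-place votes: D 169, E 0, A 54, C 0, B 62.
D and B advance.
Runoff: D is preferred to B by 169 voters; B by 116.
D wins the runoff.

D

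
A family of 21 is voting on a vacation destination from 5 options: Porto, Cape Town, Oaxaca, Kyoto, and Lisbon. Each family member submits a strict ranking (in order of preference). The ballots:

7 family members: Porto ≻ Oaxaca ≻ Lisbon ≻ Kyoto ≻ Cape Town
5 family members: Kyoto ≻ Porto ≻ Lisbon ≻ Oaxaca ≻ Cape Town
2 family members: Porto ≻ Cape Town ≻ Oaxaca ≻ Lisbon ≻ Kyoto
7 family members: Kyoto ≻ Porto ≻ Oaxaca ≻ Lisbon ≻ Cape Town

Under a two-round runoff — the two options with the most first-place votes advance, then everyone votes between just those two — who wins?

Round 1 first-place votes: Porto 9, Cape Town 0, Oaxaca 0, Kyoto 12, Lisbon 0.
Kyoto and Porto advance.
Runoff: Kyoto is preferred to Porto by 12 voters; Porto by 9.
Kyoto wins the runoff.

Kyoto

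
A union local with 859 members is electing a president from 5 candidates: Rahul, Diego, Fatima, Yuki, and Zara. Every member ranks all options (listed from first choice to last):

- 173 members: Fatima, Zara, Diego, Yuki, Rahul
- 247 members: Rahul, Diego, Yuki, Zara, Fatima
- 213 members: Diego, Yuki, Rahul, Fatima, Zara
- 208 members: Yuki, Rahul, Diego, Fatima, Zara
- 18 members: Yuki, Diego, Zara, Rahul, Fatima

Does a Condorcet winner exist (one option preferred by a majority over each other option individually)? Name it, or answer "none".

Checking pairwise contests:
Yuki beats Rahul 612–247.
Rahul beats Diego 455–404.
Rahul beats Fatima 686–173.
Diego beats Yuki 633–226.
Rahul beats Zara 668–191.
Every option loses at least one head-to-head, so there is no Condorcet winner.

none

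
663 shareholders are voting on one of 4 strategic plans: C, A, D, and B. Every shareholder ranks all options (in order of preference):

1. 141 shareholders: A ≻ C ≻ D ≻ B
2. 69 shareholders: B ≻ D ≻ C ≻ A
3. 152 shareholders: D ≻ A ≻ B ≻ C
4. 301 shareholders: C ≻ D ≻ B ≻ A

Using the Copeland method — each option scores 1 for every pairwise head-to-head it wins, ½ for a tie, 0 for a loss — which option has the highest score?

C

C: beats A, D, and B → score 3.
A: loses to C, D, and B → score 0.
D: beats A and B; loses to C → score 2.
B: beats A; loses to C and D → score 1.
C has the best pairwise record.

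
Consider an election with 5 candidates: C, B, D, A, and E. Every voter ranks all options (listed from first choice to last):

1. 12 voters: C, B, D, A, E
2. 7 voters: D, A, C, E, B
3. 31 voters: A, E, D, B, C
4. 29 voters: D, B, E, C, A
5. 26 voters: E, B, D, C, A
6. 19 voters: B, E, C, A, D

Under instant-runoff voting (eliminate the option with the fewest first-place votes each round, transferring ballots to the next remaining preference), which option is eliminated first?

Round 1: C 12, B 19, D 36, A 31, E 26. Eliminate C.

C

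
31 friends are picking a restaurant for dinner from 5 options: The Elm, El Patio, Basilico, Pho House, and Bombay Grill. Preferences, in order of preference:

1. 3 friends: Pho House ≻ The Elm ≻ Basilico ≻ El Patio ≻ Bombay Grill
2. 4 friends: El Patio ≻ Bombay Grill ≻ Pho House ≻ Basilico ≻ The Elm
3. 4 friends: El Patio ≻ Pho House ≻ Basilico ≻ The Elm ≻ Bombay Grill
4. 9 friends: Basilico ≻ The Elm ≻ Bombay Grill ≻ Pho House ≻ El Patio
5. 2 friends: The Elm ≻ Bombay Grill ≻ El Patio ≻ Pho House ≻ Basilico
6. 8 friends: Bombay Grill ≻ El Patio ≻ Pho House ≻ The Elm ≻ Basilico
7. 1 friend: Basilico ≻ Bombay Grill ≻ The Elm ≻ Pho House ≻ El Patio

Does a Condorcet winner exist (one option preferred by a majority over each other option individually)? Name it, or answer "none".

Checking pairwise contests:
El Patio beats The Elm 16–15.
Bombay Grill beats El Patio 20–11.
El Patio beats Basilico 18–13.
El Patio beats Pho House 18–13.
The Elm beats Bombay Grill 18–13.
Every option loses at least one head-to-head, so there is no Condorcet winner.

none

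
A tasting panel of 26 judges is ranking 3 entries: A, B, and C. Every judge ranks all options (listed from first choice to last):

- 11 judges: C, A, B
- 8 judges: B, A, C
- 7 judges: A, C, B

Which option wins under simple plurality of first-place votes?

C

First-place votes: A 7, B 8, C 11.
C has the most first-place votes.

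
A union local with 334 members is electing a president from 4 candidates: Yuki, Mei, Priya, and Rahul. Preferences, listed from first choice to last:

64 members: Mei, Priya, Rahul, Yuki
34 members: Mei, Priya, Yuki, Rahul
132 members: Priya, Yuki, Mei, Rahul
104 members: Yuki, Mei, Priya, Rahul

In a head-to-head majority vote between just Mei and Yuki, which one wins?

Yuki

Voters preferring Mei to Yuki: 98; preferring Yuki to Mei: 236.
Yuki wins the head-to-head.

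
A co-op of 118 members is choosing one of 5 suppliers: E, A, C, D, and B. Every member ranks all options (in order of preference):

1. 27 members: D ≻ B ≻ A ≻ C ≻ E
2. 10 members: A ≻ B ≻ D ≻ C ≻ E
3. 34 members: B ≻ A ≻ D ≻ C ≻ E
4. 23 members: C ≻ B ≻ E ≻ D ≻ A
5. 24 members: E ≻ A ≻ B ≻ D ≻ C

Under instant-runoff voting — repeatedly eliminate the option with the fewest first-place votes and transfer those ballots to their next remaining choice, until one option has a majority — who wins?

Round 1: E 24, A 10, C 23, D 27, B 34. Eliminate A.
Round 2: E 24, C 23, D 27, B 44. Eliminate C.
Round 3: E 24, D 27, B 67. B has a majority.

B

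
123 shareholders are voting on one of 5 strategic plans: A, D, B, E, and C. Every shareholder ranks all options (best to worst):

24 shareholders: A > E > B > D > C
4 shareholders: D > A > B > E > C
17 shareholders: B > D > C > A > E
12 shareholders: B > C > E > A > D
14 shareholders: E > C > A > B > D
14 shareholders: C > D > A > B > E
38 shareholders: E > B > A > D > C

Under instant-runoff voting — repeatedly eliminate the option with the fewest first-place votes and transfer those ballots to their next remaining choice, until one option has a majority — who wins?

E

Round 1: A 24, D 4, B 29, E 52, C 14. Eliminate D.
Round 2: A 28, B 29, E 52, C 14. Eliminate C.
Round 3: A 42, B 29, E 52. Eliminate B.
Round 4: A 59, E 64. E has a majority.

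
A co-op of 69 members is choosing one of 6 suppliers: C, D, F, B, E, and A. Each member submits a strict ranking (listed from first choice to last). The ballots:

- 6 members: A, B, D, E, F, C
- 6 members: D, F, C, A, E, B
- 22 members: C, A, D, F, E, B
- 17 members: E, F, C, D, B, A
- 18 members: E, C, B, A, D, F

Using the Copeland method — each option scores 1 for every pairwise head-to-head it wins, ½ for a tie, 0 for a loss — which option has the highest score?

E

C: beats D, F, B, and A; loses to E → score 4.
D: beats F and B; loses to C, E, and A → score 2.
F: beats B; loses to C, D, E, and A → score 1.
B: beats A; loses to C, D, F, and E → score 1.
E: beats C, D, F, B, and A → score 5.
A: beats D and F; loses to C, B, and E → score 2.
E has the best pairwise record.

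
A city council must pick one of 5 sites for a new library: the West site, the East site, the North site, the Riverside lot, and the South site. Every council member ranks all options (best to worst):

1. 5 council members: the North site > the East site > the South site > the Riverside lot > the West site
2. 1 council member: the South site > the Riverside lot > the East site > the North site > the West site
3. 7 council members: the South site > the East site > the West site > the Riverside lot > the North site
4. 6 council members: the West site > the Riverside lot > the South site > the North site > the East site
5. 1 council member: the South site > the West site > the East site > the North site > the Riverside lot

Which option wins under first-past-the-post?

the South site

First-place votes: the West site 6, the East site 0, the North site 5, the Riverside lot 0, the South site 9.
the South site has the most first-place votes.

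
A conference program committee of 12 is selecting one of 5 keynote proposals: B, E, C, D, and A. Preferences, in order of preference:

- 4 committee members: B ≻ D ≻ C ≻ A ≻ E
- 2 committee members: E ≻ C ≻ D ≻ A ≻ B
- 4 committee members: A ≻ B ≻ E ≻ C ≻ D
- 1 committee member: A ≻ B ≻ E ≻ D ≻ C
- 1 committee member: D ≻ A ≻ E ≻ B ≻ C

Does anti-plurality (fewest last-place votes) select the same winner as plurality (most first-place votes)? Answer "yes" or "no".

yes

Anti-plurality — last-place votes: B 2, E 4, C 2, D 4, A 0. Winner: A.
Plurality — first-place votes: B 4, E 2, C 0, D 1, A 5. Winner: A.
The two methods agree.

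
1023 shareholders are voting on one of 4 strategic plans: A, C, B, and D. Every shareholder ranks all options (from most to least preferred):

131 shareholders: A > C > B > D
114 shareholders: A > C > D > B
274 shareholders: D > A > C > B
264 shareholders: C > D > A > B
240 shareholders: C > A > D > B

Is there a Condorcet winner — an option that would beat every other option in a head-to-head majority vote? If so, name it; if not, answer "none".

none

Checking pairwise contests:
D beats A 538–485.
A beats C 519–504.
A beats B 1023–0.
C beats D 749–274.
Every option loses at least one head-to-head, so there is no Condorcet winner.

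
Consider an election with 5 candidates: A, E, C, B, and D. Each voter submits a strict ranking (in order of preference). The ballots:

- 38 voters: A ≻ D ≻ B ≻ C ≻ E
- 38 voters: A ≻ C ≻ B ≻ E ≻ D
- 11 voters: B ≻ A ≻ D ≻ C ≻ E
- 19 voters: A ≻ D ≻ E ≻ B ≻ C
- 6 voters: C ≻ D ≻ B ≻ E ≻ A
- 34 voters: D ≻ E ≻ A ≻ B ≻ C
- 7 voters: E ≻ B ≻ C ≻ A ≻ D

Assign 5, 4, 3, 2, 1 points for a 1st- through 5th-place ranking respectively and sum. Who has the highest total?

A

A: 38·5 + 38·5 + 11·4 + 19·5 + 6·1 + 34·3 + 7·2 = 641
E: 38·1 + 38·2 + 11·1 + 19·3 + 6·2 + 34·4 + 7·5 = 365
C: 38·2 + 38·4 + 11·2 + 19·1 + 6·5 + 34·1 + 7·3 = 354
B: 38·3 + 38·3 + 11·5 + 19·2 + 6·3 + 34·2 + 7·4 = 435
D: 38·4 + 38·1 + 11·3 + 19·4 + 6·4 + 34·5 + 7·1 = 500
A has the highest Borda score (641).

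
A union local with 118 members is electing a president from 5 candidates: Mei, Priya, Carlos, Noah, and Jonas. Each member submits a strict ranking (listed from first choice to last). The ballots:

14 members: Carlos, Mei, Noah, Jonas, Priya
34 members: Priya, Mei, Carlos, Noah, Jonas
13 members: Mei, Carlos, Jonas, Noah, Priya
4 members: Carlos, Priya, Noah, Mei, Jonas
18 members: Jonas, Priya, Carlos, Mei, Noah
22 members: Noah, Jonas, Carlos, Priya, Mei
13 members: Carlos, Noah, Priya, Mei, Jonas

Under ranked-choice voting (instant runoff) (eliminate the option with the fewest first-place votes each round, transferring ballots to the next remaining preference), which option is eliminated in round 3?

Noah

Round 1: Mei 13, Priya 34, Carlos 31, Noah 22, Jonas 18. Eliminate Mei.
Round 2: Priya 34, Carlos 44, Noah 22, Jonas 18. Eliminate Jonas.
Round 3: Priya 52, Carlos 44, Noah 22. Eliminate Noah.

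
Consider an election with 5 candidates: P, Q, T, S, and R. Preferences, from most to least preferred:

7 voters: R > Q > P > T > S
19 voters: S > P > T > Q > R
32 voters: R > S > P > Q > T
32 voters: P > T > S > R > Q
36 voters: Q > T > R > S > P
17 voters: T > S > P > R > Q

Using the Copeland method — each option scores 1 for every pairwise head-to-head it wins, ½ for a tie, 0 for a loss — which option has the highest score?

P: beats Q and T; loses to S and R → score 2.
Q: beats T; loses to P, S, and R → score 1.
T: beats S and R; loses to P and Q → score 2.
S: beats P and Q; loses to T and R → score 2.
R: beats P, Q, and S; loses to T → score 3.
R has the best pairwise record.

R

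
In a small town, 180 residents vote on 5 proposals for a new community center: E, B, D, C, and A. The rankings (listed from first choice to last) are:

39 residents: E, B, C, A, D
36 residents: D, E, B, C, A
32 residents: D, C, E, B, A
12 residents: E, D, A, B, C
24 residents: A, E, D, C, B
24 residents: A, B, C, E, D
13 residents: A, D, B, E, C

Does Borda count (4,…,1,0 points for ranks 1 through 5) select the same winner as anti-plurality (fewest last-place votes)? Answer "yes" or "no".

Borda — scores: E 485, B 331, D 395, C 282, A 307. Winner: E.
Anti-plurality — last-place votes: E 0, B 24, D 63, C 25, A 68. Winner: E.
The two methods agree.

yes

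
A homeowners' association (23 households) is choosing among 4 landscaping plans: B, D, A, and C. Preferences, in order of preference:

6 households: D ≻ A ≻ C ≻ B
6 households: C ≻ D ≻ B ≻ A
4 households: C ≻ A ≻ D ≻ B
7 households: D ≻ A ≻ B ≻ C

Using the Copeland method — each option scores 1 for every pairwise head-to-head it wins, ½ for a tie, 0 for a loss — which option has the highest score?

D

B: loses to D, A, and C → score 0.
D: beats B, A, and C → score 3.
A: beats B and C; loses to D → score 2.
C: beats B; loses to D and A → score 1.
D has the best pairwise record.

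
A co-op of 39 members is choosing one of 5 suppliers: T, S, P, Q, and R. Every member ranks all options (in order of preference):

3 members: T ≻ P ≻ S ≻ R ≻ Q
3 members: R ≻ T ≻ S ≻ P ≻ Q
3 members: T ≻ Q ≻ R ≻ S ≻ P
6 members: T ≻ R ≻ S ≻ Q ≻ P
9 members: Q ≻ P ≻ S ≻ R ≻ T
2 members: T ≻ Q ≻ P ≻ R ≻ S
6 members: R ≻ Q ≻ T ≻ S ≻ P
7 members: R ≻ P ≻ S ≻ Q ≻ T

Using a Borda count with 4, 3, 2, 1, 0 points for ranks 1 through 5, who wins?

T: 3·4 + 3·3 + 3·4 + 6·4 + 9·0 + 2·4 + 6·2 + 7·0 = 77
S: 3·2 + 3·2 + 3·1 + 6·2 + 9·2 + 2·0 + 6·1 + 7·2 = 65
P: 3·3 + 3·1 + 3·0 + 6·0 + 9·3 + 2·2 + 6·0 + 7·3 = 64
Q: 3·0 + 3·0 + 3·3 + 6·1 + 9·4 + 2·3 + 6·3 + 7·1 = 82
R: 3·1 + 3·4 + 3·2 + 6·3 + 9·1 + 2·1 + 6·4 + 7·4 = 102
R has the highest Borda score (102).

R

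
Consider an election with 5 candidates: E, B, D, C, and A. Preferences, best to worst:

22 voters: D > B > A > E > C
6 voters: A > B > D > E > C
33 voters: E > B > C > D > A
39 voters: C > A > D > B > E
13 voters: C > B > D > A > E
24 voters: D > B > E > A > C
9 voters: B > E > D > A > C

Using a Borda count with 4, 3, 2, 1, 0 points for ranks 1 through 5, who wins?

E: 22·1 + 6·1 + 33·4 + 39·0 + 13·0 + 24·2 + 9·3 = 235
B: 22·3 + 6·3 + 33·3 + 39·1 + 13·3 + 24·3 + 9·4 = 369
D: 22·4 + 6·2 + 33·1 + 39·2 + 13·2 + 24·4 + 9·2 = 351
C: 22·0 + 6·0 + 33·2 + 39·4 + 13·4 + 24·0 + 9·0 = 274
A: 22·2 + 6·4 + 33·0 + 39·3 + 13·1 + 24·1 + 9·1 = 231
B has the highest Borda score (369).

B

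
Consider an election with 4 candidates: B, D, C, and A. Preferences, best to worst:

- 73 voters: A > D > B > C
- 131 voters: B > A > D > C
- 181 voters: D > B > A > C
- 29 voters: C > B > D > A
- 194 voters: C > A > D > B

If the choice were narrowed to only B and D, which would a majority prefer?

D

Voters preferring B to D: 160; preferring D to B: 448.
D wins the head-to-head.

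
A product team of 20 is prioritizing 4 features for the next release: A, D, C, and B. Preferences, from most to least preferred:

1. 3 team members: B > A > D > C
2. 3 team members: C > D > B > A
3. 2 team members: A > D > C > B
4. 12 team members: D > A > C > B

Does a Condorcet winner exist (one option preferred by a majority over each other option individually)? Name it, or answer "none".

D vs A: 15–5 for D.
D vs C: 17–3 for D.
D vs B: 17–3 for D.
D beats every other option head-to-head.

D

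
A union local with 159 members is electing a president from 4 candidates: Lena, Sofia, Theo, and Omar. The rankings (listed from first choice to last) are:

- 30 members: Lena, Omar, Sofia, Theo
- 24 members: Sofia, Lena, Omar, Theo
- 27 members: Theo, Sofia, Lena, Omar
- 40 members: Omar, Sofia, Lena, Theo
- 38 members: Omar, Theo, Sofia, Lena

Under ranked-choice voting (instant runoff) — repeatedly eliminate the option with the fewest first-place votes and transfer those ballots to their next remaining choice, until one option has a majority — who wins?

Lena

Round 1: Lena 30, Sofia 24, Theo 27, Omar 78. Eliminate Sofia.
Round 2: Lena 54, Theo 27, Omar 78. Eliminate Theo.
Round 3: Lena 81, Omar 78. Lena has a majority.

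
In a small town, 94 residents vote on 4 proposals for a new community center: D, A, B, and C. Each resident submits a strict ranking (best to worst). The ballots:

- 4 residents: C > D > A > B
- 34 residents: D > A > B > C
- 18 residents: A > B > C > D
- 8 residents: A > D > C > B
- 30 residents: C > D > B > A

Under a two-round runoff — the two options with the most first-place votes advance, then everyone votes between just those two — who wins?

Round 1 first-place votes: D 34, A 26, B 0, C 34.
C and D advance.
Runoff: C is preferred to D by 52 voters; D by 42.
C wins the runoff.

C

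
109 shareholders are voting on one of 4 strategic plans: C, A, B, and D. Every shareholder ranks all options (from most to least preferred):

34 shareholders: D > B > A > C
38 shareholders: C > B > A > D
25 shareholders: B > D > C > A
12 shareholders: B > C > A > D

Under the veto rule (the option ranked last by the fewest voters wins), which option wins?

Last-place votes: C 34, A 25, B 0, D 50.
B is ranked last by the fewest voters, so B wins.

B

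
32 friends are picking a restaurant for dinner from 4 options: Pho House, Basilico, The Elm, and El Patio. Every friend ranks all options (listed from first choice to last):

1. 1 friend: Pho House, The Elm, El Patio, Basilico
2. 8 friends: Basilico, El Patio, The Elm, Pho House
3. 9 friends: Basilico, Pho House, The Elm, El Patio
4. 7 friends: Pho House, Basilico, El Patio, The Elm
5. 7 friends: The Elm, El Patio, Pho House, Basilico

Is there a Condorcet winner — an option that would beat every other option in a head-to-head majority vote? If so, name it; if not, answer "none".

Basilico vs Pho House: 17–15 for Basilico.
Basilico vs The Elm: 24–8 for Basilico.
Basilico vs El Patio: 24–8 for Basilico.
Basilico beats every other option head-to-head.

Basilico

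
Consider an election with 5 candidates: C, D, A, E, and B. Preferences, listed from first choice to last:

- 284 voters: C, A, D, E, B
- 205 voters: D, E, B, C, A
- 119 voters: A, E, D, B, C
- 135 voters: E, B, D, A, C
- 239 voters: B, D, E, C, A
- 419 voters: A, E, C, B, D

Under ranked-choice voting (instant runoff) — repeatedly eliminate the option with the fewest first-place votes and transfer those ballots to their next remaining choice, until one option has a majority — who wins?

A

Round 1: C 284, D 205, A 538, E 135, B 239. Eliminate E.
Round 2: C 284, D 205, A 538, B 374. Eliminate D.
Round 3: C 284, A 538, B 579. Eliminate C.
Round 4: A 822, B 579. A has a majority.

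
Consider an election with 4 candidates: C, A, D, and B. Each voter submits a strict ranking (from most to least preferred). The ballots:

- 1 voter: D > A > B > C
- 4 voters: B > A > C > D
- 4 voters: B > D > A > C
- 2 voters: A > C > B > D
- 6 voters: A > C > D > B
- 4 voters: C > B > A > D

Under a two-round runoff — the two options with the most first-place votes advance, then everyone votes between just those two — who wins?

B

Round 1 first-place votes: C 4, A 8, D 1, B 8.
B and A advance.
Runoff: B is preferred to A by 12 voters; A by 9.
B wins the runoff.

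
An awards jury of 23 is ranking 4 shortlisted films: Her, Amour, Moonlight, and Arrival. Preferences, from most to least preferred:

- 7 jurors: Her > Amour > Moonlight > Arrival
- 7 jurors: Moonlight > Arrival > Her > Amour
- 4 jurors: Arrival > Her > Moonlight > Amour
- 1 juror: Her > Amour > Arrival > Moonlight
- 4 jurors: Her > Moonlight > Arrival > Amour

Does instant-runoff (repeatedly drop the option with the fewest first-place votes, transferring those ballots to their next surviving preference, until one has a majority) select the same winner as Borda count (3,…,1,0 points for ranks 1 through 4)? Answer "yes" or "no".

yes

Instant-runoff — R1 Her 12, Amour 0, Moonlight 7, Arrival 4 (Her winner). Winner: Her.
Borda — scores: Her 51, Amour 16, Moonlight 40, Arrival 31. Winner: Her.
The two methods agree.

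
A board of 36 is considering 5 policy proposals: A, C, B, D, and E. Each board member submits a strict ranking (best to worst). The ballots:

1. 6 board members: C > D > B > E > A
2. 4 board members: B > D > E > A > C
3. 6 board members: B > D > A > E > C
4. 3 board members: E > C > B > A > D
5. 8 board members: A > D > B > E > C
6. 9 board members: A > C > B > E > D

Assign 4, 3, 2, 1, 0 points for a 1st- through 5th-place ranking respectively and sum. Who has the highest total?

A: 6·0 + 4·1 + 6·2 + 3·1 + 8·4 + 9·4 = 87
C: 6·4 + 4·0 + 6·0 + 3·3 + 8·0 + 9·3 = 60
B: 6·2 + 4·4 + 6·4 + 3·2 + 8·2 + 9·2 = 92
D: 6·3 + 4·3 + 6·3 + 3·0 + 8·3 + 9·0 = 72
E: 6·1 + 4·2 + 6·1 + 3·4 + 8·1 + 9·1 = 49
B has the highest Borda score (92).

B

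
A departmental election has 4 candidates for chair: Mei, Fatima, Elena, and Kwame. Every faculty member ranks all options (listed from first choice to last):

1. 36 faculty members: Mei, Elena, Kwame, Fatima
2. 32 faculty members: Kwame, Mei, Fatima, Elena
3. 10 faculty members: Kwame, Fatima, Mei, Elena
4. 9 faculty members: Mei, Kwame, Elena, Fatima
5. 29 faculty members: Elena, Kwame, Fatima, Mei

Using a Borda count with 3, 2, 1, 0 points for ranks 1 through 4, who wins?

Mei: 36·3 + 32·2 + 10·1 + 9·3 + 29·0 = 209
Fatima: 36·0 + 32·1 + 10·2 + 9·0 + 29·1 = 81
Elena: 36·2 + 32·0 + 10·0 + 9·1 + 29·3 = 168
Kwame: 36·1 + 32·3 + 10·3 + 9·2 + 29·2 = 238
Kwame has the highest Borda score (238).

Kwame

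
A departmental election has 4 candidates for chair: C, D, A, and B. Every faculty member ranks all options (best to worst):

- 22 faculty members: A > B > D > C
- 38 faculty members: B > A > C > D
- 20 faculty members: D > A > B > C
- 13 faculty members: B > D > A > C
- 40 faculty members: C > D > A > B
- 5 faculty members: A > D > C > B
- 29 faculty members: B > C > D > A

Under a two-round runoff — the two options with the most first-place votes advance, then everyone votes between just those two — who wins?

B

Round 1 first-place votes: C 40, D 20, A 27, B 80.
B and C advance.
Runoff: B is preferred to C by 122 voters; C by 45.
B wins the runoff.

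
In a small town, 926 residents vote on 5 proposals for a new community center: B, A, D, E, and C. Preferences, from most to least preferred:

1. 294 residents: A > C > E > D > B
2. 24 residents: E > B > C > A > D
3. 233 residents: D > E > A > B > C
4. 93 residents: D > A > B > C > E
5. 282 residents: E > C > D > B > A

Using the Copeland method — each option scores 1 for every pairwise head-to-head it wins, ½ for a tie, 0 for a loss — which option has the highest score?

B: loses to A, D, E, and C → score 0.
A: beats B and C; loses to D and E → score 2.
D: beats B and A; loses to E and C → score 2.
E: beats B, A, D, and C → score 4.
C: beats B and D; loses to A and E → score 2.
E has the best pairwise record.

E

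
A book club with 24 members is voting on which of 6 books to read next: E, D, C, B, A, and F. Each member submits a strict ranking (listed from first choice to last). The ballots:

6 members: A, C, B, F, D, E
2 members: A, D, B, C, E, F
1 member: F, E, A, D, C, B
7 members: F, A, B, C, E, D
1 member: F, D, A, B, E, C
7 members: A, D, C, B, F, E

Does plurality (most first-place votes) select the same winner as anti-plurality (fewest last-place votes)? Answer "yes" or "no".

yes

Plurality — first-place votes: E 0, D 0, C 0, B 0, A 15, F 9. Winner: A.
Anti-plurality — last-place votes: E 13, D 7, C 1, B 1, A 0, F 2. Winner: A.
The two methods agree.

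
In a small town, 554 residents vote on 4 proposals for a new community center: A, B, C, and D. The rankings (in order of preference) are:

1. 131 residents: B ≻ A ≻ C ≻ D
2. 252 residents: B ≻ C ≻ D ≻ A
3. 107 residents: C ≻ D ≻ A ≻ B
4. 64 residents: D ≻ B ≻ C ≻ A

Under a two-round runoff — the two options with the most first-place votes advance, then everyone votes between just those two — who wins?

Round 1 first-place votes: A 0, B 383, C 107, D 64.
B and C advance.
Runoff: B is preferred to C by 447 voters; C by 107.
B wins the runoff.

B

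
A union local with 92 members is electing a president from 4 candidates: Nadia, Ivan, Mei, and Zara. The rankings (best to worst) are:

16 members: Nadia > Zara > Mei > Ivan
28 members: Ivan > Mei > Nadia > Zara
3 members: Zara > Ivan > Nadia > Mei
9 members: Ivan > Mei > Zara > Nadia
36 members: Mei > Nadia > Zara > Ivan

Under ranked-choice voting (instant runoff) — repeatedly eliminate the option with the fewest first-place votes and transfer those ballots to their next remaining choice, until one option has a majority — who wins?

Mei

Round 1: Nadia 16, Ivan 37, Mei 36, Zara 3. Eliminate Zara.
Round 2: Nadia 16, Ivan 40, Mei 36. Eliminate Nadia.
Round 3: Ivan 40, Mei 52. Mei has a majority.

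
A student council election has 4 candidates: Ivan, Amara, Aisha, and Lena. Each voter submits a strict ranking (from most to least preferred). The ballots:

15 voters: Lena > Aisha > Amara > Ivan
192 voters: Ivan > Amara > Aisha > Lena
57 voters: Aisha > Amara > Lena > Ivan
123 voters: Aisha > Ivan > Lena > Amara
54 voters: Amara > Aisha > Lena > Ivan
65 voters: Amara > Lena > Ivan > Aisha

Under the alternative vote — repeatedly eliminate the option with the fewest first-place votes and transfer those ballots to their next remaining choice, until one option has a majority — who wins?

Ivan

Round 1: Ivan 192, Amara 119, Aisha 180, Lena 15. Eliminate Lena.
Round 2: Ivan 192, Amara 119, Aisha 195. Eliminate Amara.
Round 3: Ivan 257, Aisha 249. Ivan has a majority.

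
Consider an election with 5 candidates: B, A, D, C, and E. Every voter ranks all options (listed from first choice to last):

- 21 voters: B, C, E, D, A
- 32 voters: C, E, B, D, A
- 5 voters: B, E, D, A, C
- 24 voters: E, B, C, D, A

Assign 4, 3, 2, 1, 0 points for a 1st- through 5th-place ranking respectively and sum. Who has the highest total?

B: 21·4 + 32·2 + 5·4 + 24·3 = 240
A: 21·0 + 32·0 + 5·1 + 24·0 = 5
D: 21·1 + 32·1 + 5·2 + 24·1 = 87
C: 21·3 + 32·4 + 5·0 + 24·2 = 239
E: 21·2 + 32·3 + 5·3 + 24·4 = 249
E has the highest Borda score (249).

E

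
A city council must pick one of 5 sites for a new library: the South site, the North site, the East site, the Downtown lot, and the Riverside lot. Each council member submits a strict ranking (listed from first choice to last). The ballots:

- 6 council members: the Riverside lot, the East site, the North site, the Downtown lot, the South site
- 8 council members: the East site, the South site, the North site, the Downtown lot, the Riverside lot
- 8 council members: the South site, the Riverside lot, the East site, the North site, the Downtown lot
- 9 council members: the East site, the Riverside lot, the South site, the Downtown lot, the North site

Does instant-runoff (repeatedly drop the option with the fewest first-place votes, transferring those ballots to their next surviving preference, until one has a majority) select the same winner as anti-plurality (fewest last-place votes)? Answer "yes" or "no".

Instant-runoff — R1 the South site 8, the North site 0, the East site 17, the Downtown lot 0, the Riverside lot 6 (the East site winner). Winner: the East site.
Anti-plurality — last-place votes: the South site 6, the North site 9, the East site 0, the Downtown lot 8, the Riverside lot 8. Winner: the East site.
The two methods agree.

yes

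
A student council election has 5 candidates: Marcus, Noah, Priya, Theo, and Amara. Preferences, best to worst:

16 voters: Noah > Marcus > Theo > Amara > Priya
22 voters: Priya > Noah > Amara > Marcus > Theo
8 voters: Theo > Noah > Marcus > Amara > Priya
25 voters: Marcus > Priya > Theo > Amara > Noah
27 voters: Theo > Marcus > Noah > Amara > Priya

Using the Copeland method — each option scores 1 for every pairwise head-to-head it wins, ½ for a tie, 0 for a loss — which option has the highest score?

Marcus: beats Noah, Priya, Theo, and Amara → score 4.
Noah: beats Priya and Amara; loses to Marcus and Theo → score 2.
Priya: loses to Marcus, Noah, Theo, and Amara → score 0.
Theo: beats Noah, Priya, and Amara; loses to Marcus → score 3.
Amara: beats Priya; loses to Marcus, Noah, and Theo → score 1.
Marcus has the best pairwise record.

Marcus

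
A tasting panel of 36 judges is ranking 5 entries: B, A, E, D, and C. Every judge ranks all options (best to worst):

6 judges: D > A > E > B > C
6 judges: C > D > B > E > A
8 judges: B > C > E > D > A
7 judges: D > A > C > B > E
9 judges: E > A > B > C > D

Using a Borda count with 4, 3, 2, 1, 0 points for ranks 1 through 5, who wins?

B: 6·1 + 6·2 + 8·4 + 7·1 + 9·2 = 75
A: 6·3 + 6·0 + 8·0 + 7·3 + 9·3 = 66
E: 6·2 + 6·1 + 8·2 + 7·0 + 9·4 = 70
D: 6·4 + 6·3 + 8·1 + 7·4 + 9·0 = 78
C: 6·0 + 6·4 + 8·3 + 7·2 + 9·1 = 71
D has the highest Borda score (78).

D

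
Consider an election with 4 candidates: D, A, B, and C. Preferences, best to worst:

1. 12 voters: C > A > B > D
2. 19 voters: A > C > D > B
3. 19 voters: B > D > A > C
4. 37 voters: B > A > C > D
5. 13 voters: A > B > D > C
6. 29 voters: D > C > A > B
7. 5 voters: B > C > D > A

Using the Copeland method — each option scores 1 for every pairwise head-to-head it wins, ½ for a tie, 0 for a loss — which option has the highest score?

A

D: loses to A, B, and C → score 0.
A: beats D, B, and C → score 3.
B: beats D and C; loses to A → score 2.
C: beats D; loses to A and B → score 1.
A has the best pairwise record.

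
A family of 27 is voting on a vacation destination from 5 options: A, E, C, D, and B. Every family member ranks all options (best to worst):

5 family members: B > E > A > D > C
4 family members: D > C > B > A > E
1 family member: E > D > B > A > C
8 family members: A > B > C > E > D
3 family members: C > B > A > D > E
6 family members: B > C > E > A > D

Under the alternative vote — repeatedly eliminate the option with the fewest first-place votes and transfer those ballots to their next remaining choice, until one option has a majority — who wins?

B

Round 1: A 8, E 1, C 3, D 4, B 11. Eliminate E.
Round 2: A 8, C 3, D 5, B 11. Eliminate C.
Round 3: A 8, D 5, B 14. B has a majority.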